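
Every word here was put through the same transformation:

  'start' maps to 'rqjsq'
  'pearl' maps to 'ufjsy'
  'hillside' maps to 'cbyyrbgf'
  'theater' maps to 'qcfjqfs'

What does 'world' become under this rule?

s(18)→r(17) and t(19)→q(16) fit y≡25x+9 (mod 26); the inverse of 25 mod 26 is 25. Treating letters as 0–25, the rule is x ↦ 25x + 9 (mod 26).
On world: w(22)→25·22+9≡13=n; o(14)→25·14+9≡21=v; r(17)→25·17+9≡18=s; l(11)→25·11+9≡24=y; d(3)→25·3+9≡6=g (all mod 26).

nvsyg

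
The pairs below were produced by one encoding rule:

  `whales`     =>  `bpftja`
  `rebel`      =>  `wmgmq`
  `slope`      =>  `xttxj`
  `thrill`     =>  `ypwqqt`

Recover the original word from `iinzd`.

dairy

The shifts repeat in a cycle of length 2: positions 0,1,… shift by +5, +8, then the pattern repeats.
Reversing it on iinzd: i−5=d, i−8=a, n−5=i, z−8=r, d−5=y.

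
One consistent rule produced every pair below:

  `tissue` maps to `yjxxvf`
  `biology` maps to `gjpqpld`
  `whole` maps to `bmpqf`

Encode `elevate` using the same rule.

fqfabyf

The shift depends on letter class: consonant t→y is +5, but vowel i→j is +1. Vowels shift forward by 1 and consonants shift forward by 5.
Applying it to elevate: e(vowel)+1=f, l(cons)+5=q, e(vowel)+1=f, v(cons)+5=a, a(vowel)+1=b, t(cons)+5=y, e(vowel)+1=f.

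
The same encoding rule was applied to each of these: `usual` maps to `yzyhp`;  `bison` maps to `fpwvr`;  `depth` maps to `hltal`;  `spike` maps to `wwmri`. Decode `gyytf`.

crumb

Shifts by position in usual: pos 0: u→y (+4), pos 1: s→z (+7), pos 2: u→y (+4), pos 3: a→h (+7) — repeating every 2. It's a Vigenère-style cipher with numeric key [4,7]: position i shifts by key[i mod 2].
Decoding gyytf: g−4=c, y−7=r, y−4=u, t−7=m, f−4=b.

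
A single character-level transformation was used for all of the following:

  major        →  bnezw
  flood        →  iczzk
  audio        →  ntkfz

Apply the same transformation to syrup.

vpwty

m(12)→b(1) and a(0)→n(13) fit y≡25x+13 (mod 26); the inverse of 25 mod 26 is 25. Each letter's alphabet position (a=0..z=25) is mapped through 25·x+13 mod 26 — an affine cipher.
For syrup: s(18)→25·18+13≡21=v; y(24)→25·24+13≡15=p; r(17)→25·17+13≡22=w; u(20)→25·20+13≡19=t; p(15)→25·15+13≡24=y (all mod 26).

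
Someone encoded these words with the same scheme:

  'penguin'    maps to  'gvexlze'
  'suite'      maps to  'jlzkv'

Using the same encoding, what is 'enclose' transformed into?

It's a constant shift of +17 (ROT17).
Applying it to enclose: e+17=v, n+17=e, c+17=t, l+17=c, o+17=f, s+17=j, e+17=v.

vetcfjv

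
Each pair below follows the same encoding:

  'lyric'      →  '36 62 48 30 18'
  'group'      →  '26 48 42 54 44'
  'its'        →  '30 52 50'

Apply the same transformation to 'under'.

l(#12)→36 and y(#25)→62: differences scale by 2, so n = 2·pos + 12. Each letter becomes 2×(its alphabet position, a=1..z=26) + 12.
For under: u=21→54, n=14→40, d=4→20, e=5→22, r=18→48.

54 40 20 22 48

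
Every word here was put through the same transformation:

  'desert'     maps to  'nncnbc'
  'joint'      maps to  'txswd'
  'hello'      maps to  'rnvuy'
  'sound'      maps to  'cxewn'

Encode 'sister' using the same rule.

crccoa

Shifts by position in desert: pos 0: d→n (+10), pos 1: e→n (+9), pos 2: s→c (+10), pos 3: e→n (+9) — repeating every 2. The shifts repeat in a cycle of length 2: positions 0,1,… shift by +10, +9, then the pattern repeats.
Applying it to sister: s+10=c, i+9=r, s+10=c, t+9=c, e+10=o, r+9=a.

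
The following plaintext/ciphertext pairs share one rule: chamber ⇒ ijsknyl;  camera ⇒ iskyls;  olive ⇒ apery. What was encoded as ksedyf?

This is an affine cipher: with a=0,…,z=25, each position x becomes (21x+18) mod 26.
Decoding ksedyf: k(10)→5·(10−18)≡12=m; s(18)→5·(18−18)≡0=a; e(4)→5·(4−18)≡8=i; d(3)→5·(3−18)≡3=d; y(24)→5·(24−18)≡4=e; f(5)→5·(5−18)≡13=n (all mod 26).

maiden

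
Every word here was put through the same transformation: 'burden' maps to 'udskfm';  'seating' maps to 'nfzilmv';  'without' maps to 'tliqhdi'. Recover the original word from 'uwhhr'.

bloom

b(1)→u(20) and u(20)→d(3) fit y≡21x+25 (mod 26); the inverse of 21 mod 26 is 5. This is an affine cipher: with a=0,…,z=25, each position x becomes (21x+25) mod 26.
Undoing it on uwhhr: u(20)→5·(20−25)≡1=b; w(22)→5·(22−25)≡11=l; h(7)→5·(7−25)≡14=o; h(7)→5·(7−25)≡14=o; r(17)→5·(17−25)≡12=m (all mod 26).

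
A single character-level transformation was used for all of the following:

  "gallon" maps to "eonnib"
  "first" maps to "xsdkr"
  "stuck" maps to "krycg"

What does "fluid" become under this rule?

xnysj

g(6)→e(4) and a(0)→o(14) fit y≡7x+14 (mod 26); the inverse of 7 mod 26 is 15. Each letter's alphabet position (a=0..z=25) is mapped through 7·x+14 mod 26 — an affine cipher.
For fluid: f(5)→7·5+14≡23=x; l(11)→7·11+14≡13=n; u(20)→7·20+14≡24=y; i(8)→7·8+14≡18=s; d(3)→7·3+14≡9=j (all mod 26).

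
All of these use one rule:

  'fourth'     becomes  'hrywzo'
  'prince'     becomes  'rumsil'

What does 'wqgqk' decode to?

uncle

Letter i (0-indexed) is shifted by i+2, so successive shifts are 2, 3, 4, ….
Reversing it on wqgqk: w−2=u, q−3=n, g−4=c, q−5=l, k−6=e.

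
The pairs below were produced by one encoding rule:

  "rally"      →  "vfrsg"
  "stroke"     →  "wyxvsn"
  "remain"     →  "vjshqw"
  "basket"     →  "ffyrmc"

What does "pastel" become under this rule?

In rally: r→v is +4, a→f is +5, l→r is +6, l→s is +7 — the shift increases by 1 each position. Each letter shifts forward by (position + 4), i.e. 4, 5, 6, … — the shift grows by one for each successive letter.
On pastel: p+4=t, a+5=f, s+6=y, t+7=a, e+8=m, l+9=u.

tfyamu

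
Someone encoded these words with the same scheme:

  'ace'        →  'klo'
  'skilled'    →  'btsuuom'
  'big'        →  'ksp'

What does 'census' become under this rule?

The shift depends on letter class: consonant c→l is +9, but vowel a→k is +10. The rule splits by letter class: vowels +10, consonants +9.
On census: c(cons)+9=l, e(vowel)+10=o, n(cons)+9=w, s(cons)+9=b, u(vowel)+10=e, s(cons)+9=b.

lowbeb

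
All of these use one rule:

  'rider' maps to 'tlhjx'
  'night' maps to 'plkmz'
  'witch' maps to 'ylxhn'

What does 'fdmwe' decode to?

dairy

In rider: r→t is +2, i→l is +3, d→h is +4, e→j is +5 — the shift increases by 1 each position. The shift increases by 1 at each position, starting from +2: 2, 3, 4, ….
Reversing it on fdmwe: f−2=d, d−3=a, m−4=i, w−5=r, e−6=y.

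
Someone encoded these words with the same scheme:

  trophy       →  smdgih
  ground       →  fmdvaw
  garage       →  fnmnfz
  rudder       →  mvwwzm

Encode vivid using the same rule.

This is an affine cipher: with a=0,…,z=25, each position x becomes (3x+13) mod 26.
Applying it to vivid: v(21)→3·21+13≡24=y; i(8)→3·8+13≡11=l; v(21)→3·21+13≡24=y; i(8)→3·8+13≡11=l; d(3)→3·3+13≡22=w (all mod 26).

ylylw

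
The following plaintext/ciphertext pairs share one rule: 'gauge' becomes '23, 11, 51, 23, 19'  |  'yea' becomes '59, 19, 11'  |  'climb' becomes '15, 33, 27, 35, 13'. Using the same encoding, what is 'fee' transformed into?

21, 19, 19

g(#7)→23 and a(#1)→11: differences scale by 2, so n = 2·pos + 9. Each letter becomes 2×(its alphabet position, a=1..z=26) + 9.
For fee: f=6→21, e=5→19, e=5→19.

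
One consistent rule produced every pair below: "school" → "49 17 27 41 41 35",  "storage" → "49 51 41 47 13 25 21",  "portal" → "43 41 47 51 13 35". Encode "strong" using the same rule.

49 51 47 41 39 25

s(#19)→49 and c(#3)→17: differences scale by 2, so n = 2·pos + 11. With a=1..z=26, the number is 2·pos + 11.
Applying it to strong: s=19→49, t=20→51, r=18→47, o=15→41, n=14→39, g=7→25.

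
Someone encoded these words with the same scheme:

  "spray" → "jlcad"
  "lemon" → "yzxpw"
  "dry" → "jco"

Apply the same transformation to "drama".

The output letters match the input read backwards, each shifted +11: spray reversed is yarps. Two steps: reverse the string, then apply a Caesar shift of +11.
On drama: reverse → amard; then shift: a+11=l, m+11=x, a+11=l, r+11=c, d+11=o.

lxlco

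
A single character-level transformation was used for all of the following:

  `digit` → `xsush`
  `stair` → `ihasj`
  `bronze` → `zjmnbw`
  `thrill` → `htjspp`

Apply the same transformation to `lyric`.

pcjsy

This is an affine cipher: with a=0,…,z=25, each position x becomes (25x+0) mod 26.
Applying it to lyric: l(11)→25·11+0≡15=p; y(24)→25·24+0≡2=c; r(17)→25·17+0≡9=j; i(8)→25·8+0≡18=s; c(2)→25·2+0≡24=y (all mod 26).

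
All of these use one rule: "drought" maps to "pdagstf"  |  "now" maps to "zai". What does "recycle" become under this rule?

dqokoxq

This is a Caesar cipher with shift 12.
For recycle: r+12=d, e+12=q, c+12=o, y+12=k, c+12=o, l+12=x, e+12=q.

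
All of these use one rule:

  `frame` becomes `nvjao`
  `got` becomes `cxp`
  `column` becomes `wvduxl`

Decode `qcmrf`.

The output letters match the input read backwards, each shifted +9: frame reversed is emarf. Read the word backwards and shift each letter +9.
Decoding qcmrf: shift back: q−9=h, c−9=t, m−9=d, r−9=i, f−9=w → htdiw; then reverse → width.

width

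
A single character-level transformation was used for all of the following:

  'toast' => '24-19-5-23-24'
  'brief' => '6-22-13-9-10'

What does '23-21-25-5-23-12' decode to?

t is letter #20 and maps to 24: an offset of 4. Each letter is replaced by its alphabet position (a=1..z=26) + 4.
Undoing it on 23-21-25-5-23-12: 23→(23−4)÷1=19=s, 21→(21−4)÷1=17=q, 25→(25−4)÷1=21=u, 5→(5−4)÷1=1=a, 23→(23−4)÷1=19=s, 12→(12−4)÷1=8=h.

squash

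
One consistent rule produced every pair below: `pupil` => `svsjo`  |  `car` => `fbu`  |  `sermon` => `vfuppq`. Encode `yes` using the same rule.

The shift depends on letter class: consonant p→s is +3, but vowel u→v is +1. The rule splits by letter class: vowels +1, consonants +3.
Applying it to yes: y(cons)+3=b, e(vowel)+1=f, s(cons)+3=v.

bfv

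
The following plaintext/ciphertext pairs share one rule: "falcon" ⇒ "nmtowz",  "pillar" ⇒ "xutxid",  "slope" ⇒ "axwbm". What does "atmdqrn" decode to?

sheriff

The shifts repeat in a cycle of length 2: positions 0,1,… shift by +8, +12, then the pattern repeats.
Undoing it on atmdqrn: a−8=s, t−12=h, m−8=e, d−12=r, q−8=i, r−12=f, n−8=f.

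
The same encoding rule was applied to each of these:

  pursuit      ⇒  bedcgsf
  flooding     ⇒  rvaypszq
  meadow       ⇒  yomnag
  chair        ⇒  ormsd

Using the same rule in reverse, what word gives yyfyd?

Shifts by position in pursuit: pos 0: p→b (+12), pos 1: u→e (+10), pos 2: r→d (+12), pos 3: s→c (+10) — repeating every 2. The shifts repeat in a cycle of length 2: positions 0,1,… shift by +12, +10, then the pattern repeats.
Undoing it on yyfyd: y−12=m, y−10=o, f−12=t, y−10=o, d−12=r.

motor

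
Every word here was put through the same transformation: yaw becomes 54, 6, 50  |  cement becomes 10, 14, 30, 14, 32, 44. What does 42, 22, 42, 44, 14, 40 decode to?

y(#25)→54 and a(#1)→6: differences scale by 2, so n = 2·pos + 4. With a=1..z=26, the number is 2·pos + 4.
Decoding 42, 22, 42, 44, 14, 40: 42→(42−4)÷2=19=s, 22→(22−4)÷2=9=i, 42→(42−4)÷2=19=s, 44→(44−4)÷2=20=t, 14→(14−4)÷2=5=e, 40→(40−4)÷2=18=r.

sister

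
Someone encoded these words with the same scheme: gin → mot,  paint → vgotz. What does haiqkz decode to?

Each letter is shifted forward by 6 in the alphabet (a Caesar shift of +6).
Undoing it on haiqkz: h−6=b, a−6=u, i−6=c, q−6=k, k−6=e, z−6=t.

bucket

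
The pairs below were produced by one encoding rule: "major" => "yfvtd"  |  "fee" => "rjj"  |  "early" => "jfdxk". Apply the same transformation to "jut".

The shift depends on letter class: consonant m→y is +12, but vowel a→f is +5. Vowels shift forward by 5 and consonants shift forward by 12.
On jut: j(cons)+12=v, u(vowel)+5=z, t(cons)+12=f.

vzf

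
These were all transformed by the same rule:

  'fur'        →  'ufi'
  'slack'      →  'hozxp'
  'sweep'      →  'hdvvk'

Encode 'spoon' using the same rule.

Each pair mirrors across the alphabet (f↔u, u↔f, r↔i): positions sum to 25. This is the alphabet-reversal cipher (Atbash): a becomes z, b becomes y, etc.
On spoon: s↔h, p↔k, o↔l, o↔l, n↔m.

hkllm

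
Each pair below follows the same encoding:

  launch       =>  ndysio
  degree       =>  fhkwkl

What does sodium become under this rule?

The shift increases by 1 at each position, starting from +2: 2, 3, 4, ….
Applying it to sodium: s+2=u, o+3=r, d+4=h, i+5=n, u+6=a, m+7=t.

urhnat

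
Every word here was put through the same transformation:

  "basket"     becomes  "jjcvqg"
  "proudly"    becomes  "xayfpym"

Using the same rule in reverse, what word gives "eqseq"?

white

In basket: b→j is +8, a→j is +9, s→c is +10, k→v is +11 — the shift increases by 1 each position. Each letter shifts forward by (position + 8), i.e. 8, 9, 10, … — the shift grows by one for each successive letter.
Decoding eqseq: e−8=w, q−9=h, s−10=i, e−11=t, q−12=e.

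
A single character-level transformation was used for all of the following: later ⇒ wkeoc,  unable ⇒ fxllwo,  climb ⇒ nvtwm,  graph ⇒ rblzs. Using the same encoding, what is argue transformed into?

lbrep

Shifts by position in later: pos 0: l→w (+11), pos 1: a→k (+10), pos 2: t→e (+11), pos 3: e→o (+10) — repeating every 2. The shifts repeat in a cycle of length 2: positions 0,1,… shift by +11, +10, then the pattern repeats.
On argue: a+11=l, r+10=b, g+11=r, u+10=e, e+11=p.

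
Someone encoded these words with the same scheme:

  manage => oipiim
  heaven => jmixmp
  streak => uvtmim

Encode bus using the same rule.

dcu

The shift depends on letter class: consonant m→o is +2, but vowel a→i is +8. Two shifts are in play — +8 for a/e/i/o/u, +2 for every other letter.
Applying it to bus: b(cons)+2=d, u(vowel)+8=c, s(cons)+2=u.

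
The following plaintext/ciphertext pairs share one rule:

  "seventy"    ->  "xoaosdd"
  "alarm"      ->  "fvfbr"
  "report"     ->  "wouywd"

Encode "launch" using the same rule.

qkzxhr

A repeating key of period 2 is used — shifts +5, +10 over and over.
For launch: l+5=q, a+10=k, u+5=z, n+10=x, c+5=h, h+10=r.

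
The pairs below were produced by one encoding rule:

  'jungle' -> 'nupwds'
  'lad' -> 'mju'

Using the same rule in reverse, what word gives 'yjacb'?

The output letters match the input read backwards, each shifted +9: jungle reversed is elgnuj. The word is reversed, then every letter is shifted forward by 9.
Decoding yjacb: shift back: y−9=p, j−9=a, a−9=r, c−9=t, b−9=s → parts; then reverse → strap.

strap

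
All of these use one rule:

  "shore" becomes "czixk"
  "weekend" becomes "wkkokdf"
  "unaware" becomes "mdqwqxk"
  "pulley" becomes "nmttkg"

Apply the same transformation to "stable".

chqvtk

s(18)→c(2) and h(7)→z(25) fit y≡5x+16 (mod 26); the inverse of 5 mod 26 is 21. Treating letters as 0–25, the rule is x ↦ 5x + 16 (mod 26).
On stable: s(18)→5·18+16≡2=c; t(19)→5·19+16≡7=h; a(0)→5·0+16≡16=q; b(1)→5·1+16≡21=v; l(11)→5·11+16≡19=t; e(4)→5·4+16≡10=k (all mod 26).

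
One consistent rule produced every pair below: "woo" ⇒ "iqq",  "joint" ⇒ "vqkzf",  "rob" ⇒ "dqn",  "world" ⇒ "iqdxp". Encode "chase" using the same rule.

otceg

Two shifts are in play — +2 for a/e/i/o/u, +12 for every other letter.
On chase: c(cons)+12=o, h(cons)+12=t, a(vowel)+2=c, s(cons)+12=e, e(vowel)+2=g.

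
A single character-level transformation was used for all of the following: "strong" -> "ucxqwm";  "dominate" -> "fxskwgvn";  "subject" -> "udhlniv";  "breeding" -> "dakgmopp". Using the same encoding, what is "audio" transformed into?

cdjkx

Shifts by position in strong: pos 0: s→u (+2), pos 1: t→c (+9), pos 2: r→x (+6), pos 3: o→q (+2), pos 4: n→w (+9), pos 5: g→m (+6) — repeating every 3. A repeating key of period 3 is used — shifts +2, +9, +6 over and over.
Applying it to audio: a+2=c, u+9=d, d+6=j, i+2=k, o+9=x.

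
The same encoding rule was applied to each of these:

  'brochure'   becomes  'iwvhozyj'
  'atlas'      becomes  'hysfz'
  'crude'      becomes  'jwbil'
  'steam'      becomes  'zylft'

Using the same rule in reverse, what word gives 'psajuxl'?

intense

Shifts by position in brochure: pos 0: b→i (+7), pos 1: r→w (+5), pos 2: o→v (+7), pos 3: c→h (+5) — repeating every 2. It's a Vigenère-style cipher with numeric key [7,5]: position i shifts by key[i mod 2].
Reversing it on psajuxl: p−7=i, s−5=n, a−7=t, j−5=e, u−7=n, x−5=s, l−7=e.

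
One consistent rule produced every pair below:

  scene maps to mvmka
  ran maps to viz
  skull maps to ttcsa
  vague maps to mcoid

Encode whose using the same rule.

mawpe

Two steps: reverse the string, then apply a Caesar shift of +8.
For whose: reverse → esohw; then shift: e+8=m, s+8=a, o+8=w, h+8=p, w+8=e.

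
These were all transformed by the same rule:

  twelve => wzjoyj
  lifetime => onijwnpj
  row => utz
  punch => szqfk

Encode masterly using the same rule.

Vowels shift forward by 5 and consonants shift forward by 3.
For masterly: m(cons)+3=p, a(vowel)+5=f, s(cons)+3=v, t(cons)+3=w, e(vowel)+5=j, r(cons)+3=u, l(cons)+3=o, y(cons)+3=b.

pfvwjuob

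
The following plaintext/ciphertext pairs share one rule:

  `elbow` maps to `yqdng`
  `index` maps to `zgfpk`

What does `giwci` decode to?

gauge

The output letters match the input read backwards, each shifted +2: elbow reversed is woble. The word is reversed, then every letter is shifted forward by 2.
Undoing it on giwci: shift back: g−2=e, i−2=g, w−2=u, c−2=a, i−2=g → eguag; then reverse → gauge.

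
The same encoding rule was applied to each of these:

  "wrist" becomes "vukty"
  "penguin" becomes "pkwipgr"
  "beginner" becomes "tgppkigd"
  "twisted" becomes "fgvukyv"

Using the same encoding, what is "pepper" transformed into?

The output letters match the input read backwards, each shifted +2: wrist reversed is tsirw. Read the word backwards and shift each letter +2.
On pepper: reverse → reppep; then shift: r+2=t, e+2=g, p+2=r, p+2=r, e+2=g, p+2=r.

tgrrgr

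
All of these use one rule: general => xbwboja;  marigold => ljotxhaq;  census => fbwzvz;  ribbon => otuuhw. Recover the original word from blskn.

empty

g(6)→x(23) and e(4)→b(1) fit y≡11x+9 (mod 26); the inverse of 11 mod 26 is 19. Treating letters as 0–25, the rule is x ↦ 11x + 9 (mod 26).
Reversing it on blskn: b(1)→19·(1−9)≡4=e; l(11)→19·(11−9)≡12=m; s(18)→19·(18−9)≡15=p; k(10)→19·(10−9)≡19=t; n(13)→19·(13−9)≡24=y (all mod 26).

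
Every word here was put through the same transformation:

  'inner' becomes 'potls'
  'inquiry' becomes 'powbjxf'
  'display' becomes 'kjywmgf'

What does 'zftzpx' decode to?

Shifts by position in inner: pos 0: i→p (+7), pos 1: n→o (+1), pos 2: n→t (+6), pos 3: e→l (+7), pos 4: r→s (+1) — repeating every 3. It's a Vigenère-style cipher with numeric key [7,1,6]: position i shifts by key[i mod 3].
Undoing it on zftzpx: z−7=s, f−1=e, t−6=n, z−7=s, p−1=o, x−6=r.

sensor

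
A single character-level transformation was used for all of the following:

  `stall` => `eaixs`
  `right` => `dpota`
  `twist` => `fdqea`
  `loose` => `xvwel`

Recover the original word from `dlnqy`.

refer

Shifts by position in stall: pos 0: s→e (+12), pos 1: t→a (+7), pos 2: a→i (+8), pos 3: l→x (+12), pos 4: l→s (+7) — repeating every 3. It's a Vigenère-style cipher with numeric key [12,7,8]: position i shifts by key[i mod 3].
Decoding dlnqy: d−12=r, l−7=e, n−8=f, q−12=e, y−7=r.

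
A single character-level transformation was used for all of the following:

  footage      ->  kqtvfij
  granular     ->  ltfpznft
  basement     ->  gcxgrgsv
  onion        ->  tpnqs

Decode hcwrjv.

Shifts by position in footage: pos 0: f→k (+5), pos 1: o→q (+2), pos 2: o→t (+5), pos 3: t→v (+2) — repeating every 2. A repeating key of period 2 is used — shifts +5, +2 over and over.
Decoding hcwrjv: h−5=c, c−2=a, w−5=r, r−2=p, j−5=e, v−2=t.

carpet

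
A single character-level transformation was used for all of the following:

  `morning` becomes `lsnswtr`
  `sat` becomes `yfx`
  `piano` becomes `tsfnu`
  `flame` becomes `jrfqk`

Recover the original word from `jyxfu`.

paste

The output letters match the input read backwards, each shifted +5: morning reversed is gninrom. Read the word backwards and shift each letter +5.
Undoing it on jyxfu: shift back: j−5=e, y−5=t, x−5=s, f−5=a, u−5=p → etsap; then reverse → paste.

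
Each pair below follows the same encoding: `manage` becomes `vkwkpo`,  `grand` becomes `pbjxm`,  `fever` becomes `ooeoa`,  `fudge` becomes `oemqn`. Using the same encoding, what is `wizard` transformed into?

fsikan

Shifts by position in manage: pos 0: m→v (+9), pos 1: a→k (+10), pos 2: n→w (+9), pos 3: a→k (+10) — repeating every 2. A repeating key of period 2 is used — shifts +9, +10 over and over.
On wizard: w+9=f, i+10=s, z+9=i, a+10=k, r+9=a, d+10=n.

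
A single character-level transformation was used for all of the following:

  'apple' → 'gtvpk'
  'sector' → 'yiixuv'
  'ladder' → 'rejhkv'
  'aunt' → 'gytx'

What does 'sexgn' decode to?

A repeating key of period 2 is used — shifts +6, +4 over and over.
Decoding sexgn: s−6=m, e−4=a, x−6=r, g−4=c, n−6=h.

march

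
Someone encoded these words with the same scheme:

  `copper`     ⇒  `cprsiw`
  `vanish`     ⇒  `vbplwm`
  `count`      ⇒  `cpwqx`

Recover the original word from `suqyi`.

stove

Each letter shifts forward by its position index (0, 1, 2, …) — the shift grows by one for each successive letter.
Reversing it on suqyi: s−0=s, u−1=t, q−2=o, y−3=v, i−4=e.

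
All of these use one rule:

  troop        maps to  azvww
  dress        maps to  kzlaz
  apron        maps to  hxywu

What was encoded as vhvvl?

ozone

The shifts repeat in a cycle of length 2: positions 0,1,… shift by +7, +8, then the pattern repeats.
Undoing it on vhvvl: v−7=o, h−8=z, v−7=o, v−8=n, l−7=e.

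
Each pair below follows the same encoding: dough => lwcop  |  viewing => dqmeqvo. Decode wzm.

ore

Each letter is shifted forward by 8 in the alphabet (a Caesar shift of +8).
Undoing it on wzm: w−8=o, z−8=r, m−8=e.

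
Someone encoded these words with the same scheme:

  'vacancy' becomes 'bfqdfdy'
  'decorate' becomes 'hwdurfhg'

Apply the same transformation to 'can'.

The output letters match the input read backwards, each shifted +3: vacancy reversed is ycnacav. The word is reversed, then every letter is shifted forward by 3.
Applying it to can: reverse → nac; then shift: n+3=q, a+3=d, c+3=f.

qdf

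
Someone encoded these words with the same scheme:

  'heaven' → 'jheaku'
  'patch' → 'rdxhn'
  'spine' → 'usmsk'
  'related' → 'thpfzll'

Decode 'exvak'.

curve

In heaven: h→j is +2, e→h is +3, a→e is +4, v→a is +5 — the shift increases by 1 each position. The shift increases by 1 at each position, starting from +2: 2, 3, 4, ….
Decoding exvak: e−2=c, x−3=u, v−4=r, a−5=v, k−6=e.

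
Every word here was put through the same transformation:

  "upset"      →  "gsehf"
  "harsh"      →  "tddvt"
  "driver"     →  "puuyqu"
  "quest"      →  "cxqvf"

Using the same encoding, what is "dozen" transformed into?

Shifts by position in upset: pos 0: u→g (+12), pos 1: p→s (+3), pos 2: s→e (+12), pos 3: e→h (+3) — repeating every 2. It's a Vigenère-style cipher with numeric key [12,3]: position i shifts by key[i mod 2].
For dozen: d+12=p, o+3=r, z+12=l, e+3=h, n+12=z.

prlhz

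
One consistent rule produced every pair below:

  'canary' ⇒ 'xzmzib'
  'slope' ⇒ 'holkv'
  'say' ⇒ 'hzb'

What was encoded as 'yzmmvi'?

Each pair mirrors across the alphabet (c↔x, a↔z, n↔m): positions sum to 25. This is the alphabet-reversal cipher (Atbash): a becomes z, b becomes y, etc.
Reversing it on yzmmvi: y↔b, z↔a, m↔n, m↔n, v↔e, i↔r.

banner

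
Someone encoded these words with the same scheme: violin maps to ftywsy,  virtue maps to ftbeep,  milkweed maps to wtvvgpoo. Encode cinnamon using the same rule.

mtxykxyy

Shifts by position in violin: pos 0: v→f (+10), pos 1: i→t (+11), pos 2: o→y (+10), pos 3: l→w (+11) — repeating every 2. The shifts repeat in a cycle of length 2: positions 0,1,… shift by +10, +11, then the pattern repeats.
Applying it to cinnamon: c+10=m, i+11=t, n+10=x, n+11=y, a+10=k, m+11=x, o+10=y, n+11=y.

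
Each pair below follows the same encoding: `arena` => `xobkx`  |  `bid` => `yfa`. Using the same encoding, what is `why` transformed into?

tev

Compare letters: a→x is +23, r→o is +23, e→b is +23 — a constant shift. This is a Caesar cipher with shift 23.
On why: w+23=t, h+23=e, y+23=v.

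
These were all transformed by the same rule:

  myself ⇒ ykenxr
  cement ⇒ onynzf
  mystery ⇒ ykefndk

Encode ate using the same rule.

The shift depends on letter class: consonant m→y is +12, but vowel e→n is +9. The rule splits by letter class: vowels +9, consonants +12.
On ate: a(vowel)+9=j, t(cons)+12=f, e(vowel)+9=n.

jfn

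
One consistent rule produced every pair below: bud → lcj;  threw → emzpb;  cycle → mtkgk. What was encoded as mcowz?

rogue

The word is reversed, then every letter is shifted forward by 8.
Reversing it on mcowz: shift back: m−8=e, c−8=u, o−8=g, w−8=o, z−8=r → eugor; then reverse → rogue.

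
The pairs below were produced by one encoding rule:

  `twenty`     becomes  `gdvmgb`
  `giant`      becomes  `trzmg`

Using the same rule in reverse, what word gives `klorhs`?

polish

Each letter is replaced by its mirror in the alphabet: a↔z, b↔y, c↔x, and so on (the Atbash cipher).
Reversing it on klorhs: k↔p, l↔o, o↔l, r↔i, h↔s, s↔h.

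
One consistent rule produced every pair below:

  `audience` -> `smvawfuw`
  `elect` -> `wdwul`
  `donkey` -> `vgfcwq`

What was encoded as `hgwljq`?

poetry

Compare letters: a→s is +18, u→m is +18, d→v is +18 — a constant shift. Every letter moves 18 places later in the alphabet, wrapping around z→a.
Undoing it on hgwljq: h−18=p, g−18=o, w−18=e, l−18=t, j−18=r, q−18=y.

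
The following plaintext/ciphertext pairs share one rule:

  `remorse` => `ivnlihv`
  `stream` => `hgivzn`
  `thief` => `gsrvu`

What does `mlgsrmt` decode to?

nothing

Each pair mirrors across the alphabet (r↔i, e↔v, m↔n): positions sum to 25. Letters are reflected about the middle of the alphabet (position → 25−position): Atbash.
Decoding mlgsrmt: m↔n, l↔o, g↔t, s↔h, r↔i, m↔n, t↔g.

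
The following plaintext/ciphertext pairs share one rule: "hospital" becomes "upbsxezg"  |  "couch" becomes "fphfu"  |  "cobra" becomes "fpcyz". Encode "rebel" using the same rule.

h(7)→u(20) and o(14)→p(15) fit y≡3x+25 (mod 26); the inverse of 3 mod 26 is 9. Each letter's alphabet position (a=0..z=25) is mapped through 3·x+25 mod 26 — an affine cipher.
On rebel: r(17)→3·17+25≡24=y; e(4)→3·4+25≡11=l; b(1)→3·1+25≡2=c; e(4)→3·4+25≡11=l; l(11)→3·11+25≡6=g (all mod 26).

ylclg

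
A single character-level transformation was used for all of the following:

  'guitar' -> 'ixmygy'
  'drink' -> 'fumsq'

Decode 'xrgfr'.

In guitar: g→i is +2, u→x is +3, i→m is +4, t→y is +5 — the shift increases by 1 each position. Each letter shifts forward by (position + 2), i.e. 2, 3, 4, … — the shift grows by one for each successive letter.
Reversing it on xrgfr: x−2=v, r−3=o, g−4=c, f−5=a, r−6=l.

vocal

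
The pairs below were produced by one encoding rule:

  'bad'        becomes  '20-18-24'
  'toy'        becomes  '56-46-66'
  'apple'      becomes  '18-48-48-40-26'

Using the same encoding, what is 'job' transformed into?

36-46-20

The formula is n = 2×(alphabet index, a=1) + 16.
On job: j=10→36, o=15→46, b=2→20.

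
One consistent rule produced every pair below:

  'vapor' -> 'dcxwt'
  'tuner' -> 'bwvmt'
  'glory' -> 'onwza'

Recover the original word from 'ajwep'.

Shifts by position in vapor: pos 0: v→d (+8), pos 1: a→c (+2), pos 2: p→x (+8), pos 3: o→w (+8), pos 4: r→t (+2) — repeating every 3. It's a Vigenère-style cipher with numeric key [8,2,8]: position i shifts by key[i mod 3].
Decoding ajwep: a−8=s, j−2=h, w−8=o, e−8=w, p−2=n.

shown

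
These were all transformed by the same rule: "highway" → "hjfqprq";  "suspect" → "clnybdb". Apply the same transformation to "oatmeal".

ujnvcjx

The output letters match the input read backwards, each shifted +9: highway reversed is yawhgih. The word is reversed, then every letter is shifted forward by 9.
On oatmeal: reverse → laemtao; then shift: l+9=u, a+9=j, e+9=n, m+9=v, t+9=c, a+9=j, o+9=x.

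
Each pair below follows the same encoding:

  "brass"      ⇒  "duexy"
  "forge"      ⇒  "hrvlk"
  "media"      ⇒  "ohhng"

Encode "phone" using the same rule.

Letter i (0-indexed) is shifted by i+2, so successive shifts are 2, 3, 4, ….
Applying it to phone: p+2=r, h+3=k, o+4=s, n+5=s, e+6=k.

rkssk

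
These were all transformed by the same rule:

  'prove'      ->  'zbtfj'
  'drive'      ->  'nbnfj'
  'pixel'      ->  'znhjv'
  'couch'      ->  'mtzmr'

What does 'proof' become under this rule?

zbttp

The rule splits by letter class: vowels +5, consonants +10.
For proof: p(cons)+10=z, r(cons)+10=b, o(vowel)+5=t, o(vowel)+5=t, f(cons)+10=p.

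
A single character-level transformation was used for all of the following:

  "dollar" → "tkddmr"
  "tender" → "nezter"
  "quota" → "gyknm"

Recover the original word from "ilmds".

Each letter's alphabet position (a=0..z=25) is mapped through 11·x+12 mod 26 — an affine cipher.
Reversing it on ilmds: i(8)→19·(8−12)≡2=c; l(11)→19·(11−12)≡7=h; m(12)→19·(12−12)≡0=a; d(3)→19·(3−12)≡11=l; s(18)→19·(18−12)≡10=k (all mod 26).

chalk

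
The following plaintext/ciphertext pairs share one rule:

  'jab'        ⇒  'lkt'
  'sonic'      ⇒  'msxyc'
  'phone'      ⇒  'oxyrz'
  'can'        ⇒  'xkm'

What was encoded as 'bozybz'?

The output letters match the input read backwards, each shifted +10: jab reversed is baj. Read the word backwards and shift each letter +10.
Reversing it on bozybz: shift back: b−10=r, o−10=e, z−10=p, y−10=o, b−10=r, z−10=p → reporp; then reverse → proper.

proper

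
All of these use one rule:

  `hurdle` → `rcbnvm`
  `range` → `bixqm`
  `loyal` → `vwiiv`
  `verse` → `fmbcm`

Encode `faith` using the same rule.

piqdr

The shift depends on letter class: consonant h→r is +10, but vowel u→c is +8. The rule splits by letter class: vowels +8, consonants +10.
On faith: f(cons)+10=p, a(vowel)+8=i, i(vowel)+8=q, t(cons)+10=d, h(cons)+10=r.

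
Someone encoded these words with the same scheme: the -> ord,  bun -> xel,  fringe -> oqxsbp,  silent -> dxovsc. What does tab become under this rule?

lkd

The output letters match the input read backwards, each shifted +10: the reversed is eht. The word is reversed, then every letter is shifted forward by 10.
For tab: reverse → bat; then shift: b+10=l, a+10=k, t+10=d.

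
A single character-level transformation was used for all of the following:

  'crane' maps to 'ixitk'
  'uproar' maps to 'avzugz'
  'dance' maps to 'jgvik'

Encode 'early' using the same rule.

Shifts by position in crane: pos 0: c→i (+6), pos 1: r→x (+6), pos 2: a→i (+8), pos 3: n→t (+6), pos 4: e→k (+6) — repeating every 3. The shifts repeat in a cycle of length 3: positions 0,1,… shift by +6, +6, +8, then the pattern repeats.
Applying it to early: e+6=k, a+6=g, r+8=z, l+6=r, y+6=e.

kgzre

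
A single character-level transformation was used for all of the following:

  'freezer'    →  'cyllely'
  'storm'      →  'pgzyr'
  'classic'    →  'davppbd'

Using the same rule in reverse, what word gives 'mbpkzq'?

bishop

f(5)→c(2) and r(17)→y(24) fit y≡17x+21 (mod 26); the inverse of 17 mod 26 is 23. This is an affine cipher: with a=0,…,z=25, each position x becomes (17x+21) mod 26.
Undoing it on mbpkzq: m(12)→23·(12−21)≡1=b; b(1)→23·(1−21)≡8=i; p(15)→23·(15−21)≡18=s; k(10)→23·(10−21)≡7=h; z(25)→23·(25−21)≡14=o; q(16)→23·(16−21)≡15=p (all mod 26).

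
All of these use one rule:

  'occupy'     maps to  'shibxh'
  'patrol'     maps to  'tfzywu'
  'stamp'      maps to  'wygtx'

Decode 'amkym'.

where

In occupy: o→s is +4, c→h is +5, c→i is +6, u→b is +7 — the shift increases by 1 each position. Each letter shifts forward by (position + 4), i.e. 4, 5, 6, … — the shift grows by one for each successive letter.
Undoing it on amkym: a−4=w, m−5=h, k−6=e, y−7=r, m−8=e.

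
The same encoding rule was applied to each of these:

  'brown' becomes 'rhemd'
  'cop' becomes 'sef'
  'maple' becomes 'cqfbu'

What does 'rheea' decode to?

Compare letters: b→r is +16, r→h is +16, o→e is +16 — a constant shift. It's a constant shift of +16 (ROT16).
Decoding rheea: r−16=b, h−16=r, e−16=o, e−16=o, a−16=k.

brook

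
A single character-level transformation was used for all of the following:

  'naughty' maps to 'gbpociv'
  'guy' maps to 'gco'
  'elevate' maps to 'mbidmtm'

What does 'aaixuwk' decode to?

The output letters match the input read backwards, each shifted +8: naughty reversed is ythguan. Two steps: reverse the string, then apply a Caesar shift of +8.
Undoing it on aaixuwk: shift back: a−8=s, a−8=s, i−8=a, x−8=p, u−8=m, w−8=o, k−8=c → ssapmoc; then reverse → compass.

compass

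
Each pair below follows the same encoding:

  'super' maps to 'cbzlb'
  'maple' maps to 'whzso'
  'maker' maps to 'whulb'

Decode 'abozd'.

It's a Vigenère-style cipher with numeric key [10,7]: position i shifts by key[i mod 2].
Reversing it on abozd: a−10=q, b−7=u, o−10=e, z−7=s, d−10=t.

quest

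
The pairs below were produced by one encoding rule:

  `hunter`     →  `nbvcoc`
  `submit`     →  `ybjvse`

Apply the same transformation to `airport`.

gpzyycf

Letter i (0-indexed) is shifted by i+6, so successive shifts are 6, 7, 8, ….
On airport: a+6=g, i+7=p, r+8=z, p+9=y, o+10=y, r+11=c, t+12=f.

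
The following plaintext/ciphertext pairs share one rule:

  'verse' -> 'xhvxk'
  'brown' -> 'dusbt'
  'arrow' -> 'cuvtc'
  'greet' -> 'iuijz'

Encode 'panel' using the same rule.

In verse: v→x is +2, e→h is +3, r→v is +4, s→x is +5 — the shift increases by 1 each position. The shift increases by 1 at each position, starting from +2: 2, 3, 4, ….
Applying it to panel: p+2=r, a+3=d, n+4=r, e+5=j, l+6=r.

rdrjr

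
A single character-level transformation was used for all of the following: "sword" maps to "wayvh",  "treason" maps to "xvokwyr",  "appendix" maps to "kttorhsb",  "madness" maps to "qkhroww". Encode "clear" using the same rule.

The shift depends on letter class: consonant s→w is +4, but vowel o→y is +10. Vowels shift forward by 10 and consonants shift forward by 4.
On clear: c(cons)+4=g, l(cons)+4=p, e(vowel)+10=o, a(vowel)+10=k, r(cons)+4=v.

gpokv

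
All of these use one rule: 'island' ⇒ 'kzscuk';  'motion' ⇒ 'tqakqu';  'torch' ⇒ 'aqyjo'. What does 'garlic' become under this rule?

ncyskj

The shift depends on letter class: consonant s→z is +7, but vowel i→k is +2. Two shifts are in play — +2 for a/e/i/o/u, +7 for every other letter.
Applying it to garlic: g(cons)+7=n, a(vowel)+2=c, r(cons)+7=y, l(cons)+7=s, i(vowel)+2=k, c(cons)+7=j.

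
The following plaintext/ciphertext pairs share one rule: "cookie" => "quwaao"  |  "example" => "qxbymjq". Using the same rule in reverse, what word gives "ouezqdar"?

Two steps: reverse the string, then apply a Caesar shift of +12.
Decoding ouezqdar: shift back: o−12=c, u−12=i, e−12=s, z−12=n, q−12=e, d−12=r, a−12=o, r−12=f → cisnerof; then reverse → forensic.

forensic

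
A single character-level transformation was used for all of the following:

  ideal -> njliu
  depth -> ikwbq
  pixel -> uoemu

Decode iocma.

diver

In ideal: i→n is +5, d→j is +6, e→l is +7, a→i is +8 — the shift increases by 1 each position. Letter i (0-indexed) is shifted by i+5, so successive shifts are 5, 6, 7, ….
Undoing it on iocma: i−5=d, o−6=i, c−7=v, m−8=e, a−9=r.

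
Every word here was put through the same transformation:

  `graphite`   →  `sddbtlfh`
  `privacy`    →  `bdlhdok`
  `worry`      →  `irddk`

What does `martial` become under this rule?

The shift depends on letter class: consonant g→s is +12, but vowel a→d is +3. Vowels shift forward by 3 and consonants shift forward by 12.
On martial: m(cons)+12=y, a(vowel)+3=d, r(cons)+12=d, t(cons)+12=f, i(vowel)+3=l, a(vowel)+3=d, l(cons)+12=x.

yddfldx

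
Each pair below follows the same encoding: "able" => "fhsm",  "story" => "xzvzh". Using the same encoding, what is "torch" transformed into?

In able: a→f is +5, b→h is +6, l→s is +7, e→m is +8 — the shift increases by 1 each position. The shift increases by 1 at each position, starting from +5: 5, 6, 7, ….
Applying it to torch: t+5=y, o+6=u, r+7=y, c+8=k, h+9=q.

yuykq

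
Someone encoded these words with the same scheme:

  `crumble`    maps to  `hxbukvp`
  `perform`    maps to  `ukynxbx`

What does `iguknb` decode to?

In crumble: c→h is +5, r→x is +6, u→b is +7, m→u is +8 — the shift increases by 1 each position. Letter i (0-indexed) is shifted by i+5, so successive shifts are 5, 6, 7, ….
Undoing it on iguknb: i−5=d, g−6=a, u−7=n, k−8=c, n−9=e, b−10=r.

dancer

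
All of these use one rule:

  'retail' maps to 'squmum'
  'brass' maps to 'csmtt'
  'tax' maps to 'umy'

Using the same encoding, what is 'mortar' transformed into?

Vowels shift forward by 12 and consonants shift forward by 1.
For mortar: m(cons)+1=n, o(vowel)+12=a, r(cons)+1=s, t(cons)+1=u, a(vowel)+12=m, r(cons)+1=s.

nasums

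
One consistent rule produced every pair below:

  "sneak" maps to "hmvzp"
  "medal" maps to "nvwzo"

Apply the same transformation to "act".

Each pair mirrors across the alphabet (s↔h, n↔m, e↔v): positions sum to 25. Letters are reflected about the middle of the alphabet (position → 25−position): Atbash.
For act: a↔z, c↔x, t↔g.

zxg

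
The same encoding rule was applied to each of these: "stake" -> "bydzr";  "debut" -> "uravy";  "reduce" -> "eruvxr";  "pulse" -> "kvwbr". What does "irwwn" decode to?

Treating letters as 0–25, the rule is x ↦ 23x + 3 (mod 26).
Reversing it on irwwn: i(8)→17·(8−3)≡7=h; r(17)→17·(17−3)≡4=e; w(22)→17·(22−3)≡11=l; w(22)→17·(22−3)≡11=l; n(13)→17·(13−3)≡14=o (all mod 26).

hello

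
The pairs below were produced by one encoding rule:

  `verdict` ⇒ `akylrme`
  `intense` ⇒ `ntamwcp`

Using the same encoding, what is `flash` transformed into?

Letter i (0-indexed) is shifted by i+5, so successive shifts are 5, 6, 7, ….
On flash: f+5=k, l+6=r, a+7=h, s+8=a, h+9=q.

krhaq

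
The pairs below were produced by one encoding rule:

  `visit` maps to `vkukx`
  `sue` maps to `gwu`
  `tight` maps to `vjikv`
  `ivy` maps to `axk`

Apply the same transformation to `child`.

The output letters match the input read backwards, each shifted +2: visit reversed is tisiv. The word is reversed, then every letter is shifted forward by 2.
For child: reverse → dlihc; then shift: d+2=f, l+2=n, i+2=k, h+2=j, c+2=e.

fnkje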